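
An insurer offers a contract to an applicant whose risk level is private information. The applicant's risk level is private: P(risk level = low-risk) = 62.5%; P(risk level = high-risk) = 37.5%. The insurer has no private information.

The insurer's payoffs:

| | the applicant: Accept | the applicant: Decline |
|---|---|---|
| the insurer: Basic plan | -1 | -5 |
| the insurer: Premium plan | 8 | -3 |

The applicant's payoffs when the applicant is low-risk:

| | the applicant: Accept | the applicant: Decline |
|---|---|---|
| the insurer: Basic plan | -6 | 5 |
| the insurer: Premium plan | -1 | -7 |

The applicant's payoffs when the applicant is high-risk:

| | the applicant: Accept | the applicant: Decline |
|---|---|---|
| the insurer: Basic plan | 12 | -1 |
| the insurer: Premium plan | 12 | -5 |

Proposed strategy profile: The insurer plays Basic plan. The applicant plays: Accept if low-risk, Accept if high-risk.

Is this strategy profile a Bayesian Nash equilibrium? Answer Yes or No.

No

The insurer plays Basic plan: E[Basic plan] = 0.625·(-1) + 0.375·(-1) = -1; E[Premium plan] = 8. Not best-responding. ✗
The applicant (risk level low-risk), facing Basic plan: Accept gives -6, Decline gives 5. Proposed Accept is not best — profitable deviation exists. ✗
The applicant (risk level high-risk), facing Basic plan: Accept gives 12, Decline gives -1. Proposed Accept is best. ✓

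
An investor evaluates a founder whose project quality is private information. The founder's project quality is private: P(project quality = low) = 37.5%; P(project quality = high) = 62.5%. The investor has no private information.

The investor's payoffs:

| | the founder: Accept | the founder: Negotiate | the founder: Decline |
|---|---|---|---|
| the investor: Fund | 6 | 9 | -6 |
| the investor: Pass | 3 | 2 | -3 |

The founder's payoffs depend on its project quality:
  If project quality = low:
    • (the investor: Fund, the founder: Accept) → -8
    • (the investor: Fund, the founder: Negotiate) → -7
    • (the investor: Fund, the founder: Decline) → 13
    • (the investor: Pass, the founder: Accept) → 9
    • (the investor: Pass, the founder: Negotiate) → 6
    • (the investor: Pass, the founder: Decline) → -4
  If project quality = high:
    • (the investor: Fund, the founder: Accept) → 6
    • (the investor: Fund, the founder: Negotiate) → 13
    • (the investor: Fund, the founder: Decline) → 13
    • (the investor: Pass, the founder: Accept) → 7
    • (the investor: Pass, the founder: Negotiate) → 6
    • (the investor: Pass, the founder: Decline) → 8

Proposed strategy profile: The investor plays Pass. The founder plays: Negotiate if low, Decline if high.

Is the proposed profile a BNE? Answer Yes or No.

No

The investor plays Pass: E[Pass] = 0.375·(2) + 0.625·(-3) = -1.125; E[Fund] = -0.375. Not best-responding. ✗
The founder (project quality low), facing Pass: Accept gives 9, Negotiate gives 6, Decline gives -4. Proposed Negotiate is not best — profitable deviation exists. ✗
The founder (project quality high), facing Pass: Accept gives 7, Negotiate gives 6, Decline gives 8. Proposed Decline is best. ✓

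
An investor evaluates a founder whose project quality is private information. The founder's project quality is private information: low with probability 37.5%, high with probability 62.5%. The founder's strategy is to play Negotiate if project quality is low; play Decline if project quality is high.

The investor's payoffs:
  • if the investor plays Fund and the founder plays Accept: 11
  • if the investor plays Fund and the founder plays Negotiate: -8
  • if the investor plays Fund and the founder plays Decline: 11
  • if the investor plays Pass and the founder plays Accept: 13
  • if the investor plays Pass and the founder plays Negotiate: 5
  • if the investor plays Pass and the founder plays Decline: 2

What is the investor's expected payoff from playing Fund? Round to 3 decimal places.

E[Fund] = 0.375·(-8) + 0.625·11 = (-3) + 6.875 = 3.875

3.875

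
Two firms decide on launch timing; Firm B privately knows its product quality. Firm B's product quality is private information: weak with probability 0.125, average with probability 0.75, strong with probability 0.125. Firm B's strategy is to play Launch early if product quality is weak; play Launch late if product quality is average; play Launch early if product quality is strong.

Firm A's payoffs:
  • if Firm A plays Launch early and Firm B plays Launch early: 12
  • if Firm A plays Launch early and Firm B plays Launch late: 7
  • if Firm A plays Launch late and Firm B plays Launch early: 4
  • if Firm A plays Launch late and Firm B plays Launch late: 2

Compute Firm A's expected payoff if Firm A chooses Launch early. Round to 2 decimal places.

8.25

E[Launch early] = 0.125·12 + 0.75·7 + 0.125·12 = 1.5 + 5.25 + 1.5 = 8.25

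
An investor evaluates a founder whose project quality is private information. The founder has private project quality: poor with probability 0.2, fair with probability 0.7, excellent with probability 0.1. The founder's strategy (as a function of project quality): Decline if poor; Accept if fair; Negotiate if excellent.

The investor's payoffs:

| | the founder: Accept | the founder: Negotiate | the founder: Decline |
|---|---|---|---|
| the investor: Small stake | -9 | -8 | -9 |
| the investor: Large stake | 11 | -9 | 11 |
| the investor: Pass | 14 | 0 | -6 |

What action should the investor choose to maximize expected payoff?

Large stake

Compute the investor's expected payoff for each action, taking the expectation over the founder's type.
E[Small stake] = 0.2·(-9) + 0.7·(-9) + 0.1·(-8) = -8.9
E[Large stake] = 0.2·(11) + 0.7·(11) + 0.1·(-9) = 9
E[Pass] = 0.2·(-6) + 0.7·(14) + 0.1·(0) = 8.6
Best response: Large stake (9 is the largest).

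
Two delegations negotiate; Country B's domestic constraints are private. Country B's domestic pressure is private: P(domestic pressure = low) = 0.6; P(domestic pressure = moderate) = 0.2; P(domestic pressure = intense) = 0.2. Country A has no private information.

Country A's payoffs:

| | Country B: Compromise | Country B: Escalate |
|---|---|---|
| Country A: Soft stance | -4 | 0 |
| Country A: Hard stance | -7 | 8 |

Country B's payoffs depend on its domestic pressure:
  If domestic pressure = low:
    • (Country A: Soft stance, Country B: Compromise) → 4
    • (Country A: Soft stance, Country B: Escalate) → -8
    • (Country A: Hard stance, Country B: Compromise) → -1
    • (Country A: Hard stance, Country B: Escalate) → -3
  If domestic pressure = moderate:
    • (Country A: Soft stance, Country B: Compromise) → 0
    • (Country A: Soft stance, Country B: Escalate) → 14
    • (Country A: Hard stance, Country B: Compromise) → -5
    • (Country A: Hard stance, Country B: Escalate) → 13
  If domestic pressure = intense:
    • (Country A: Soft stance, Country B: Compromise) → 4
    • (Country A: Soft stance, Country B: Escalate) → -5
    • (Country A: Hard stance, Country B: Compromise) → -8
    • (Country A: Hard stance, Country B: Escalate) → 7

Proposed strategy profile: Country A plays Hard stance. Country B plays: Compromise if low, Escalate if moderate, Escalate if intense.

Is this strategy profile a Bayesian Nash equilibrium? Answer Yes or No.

Country A plays Hard stance: E[Hard stance] = 0.6·(-7) + 0.2·(8) + 0.2·(8) = -1; E[Soft stance] = -2.4. Best-responding. ✓
Country B (domestic pressure low), facing Hard stance: Compromise gives -1, Escalate gives -3. Proposed Compromise is best. ✓
Country B (domestic pressure moderate), facing Hard stance: Compromise gives -5, Escalate gives 13. Proposed Escalate is best. ✓
Country B (domestic pressure intense), facing Hard stance: Compromise gives -8, Escalate gives 7. Proposed Escalate is best. ✓

Yes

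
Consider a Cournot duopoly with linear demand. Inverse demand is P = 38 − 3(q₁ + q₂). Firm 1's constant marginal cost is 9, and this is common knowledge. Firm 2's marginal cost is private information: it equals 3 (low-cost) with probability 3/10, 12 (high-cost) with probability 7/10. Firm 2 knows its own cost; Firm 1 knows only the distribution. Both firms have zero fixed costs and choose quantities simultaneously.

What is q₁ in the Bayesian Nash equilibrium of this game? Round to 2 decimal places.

3.26

Firm 2 with cost c maximizes (38 − 3(q₁+q₂) − c)·q₂, giving q₂(c) = (38 − c − 3q₁)/6.
E[c₂] = 3/10·3 + 7/10·12 = 9.3
Firm 1's FOC against E[q₂] yields q₁ = (38 − 2·9 + E[c₂])/9 = (38 − 18 + 9.3)/9 = 3.25556.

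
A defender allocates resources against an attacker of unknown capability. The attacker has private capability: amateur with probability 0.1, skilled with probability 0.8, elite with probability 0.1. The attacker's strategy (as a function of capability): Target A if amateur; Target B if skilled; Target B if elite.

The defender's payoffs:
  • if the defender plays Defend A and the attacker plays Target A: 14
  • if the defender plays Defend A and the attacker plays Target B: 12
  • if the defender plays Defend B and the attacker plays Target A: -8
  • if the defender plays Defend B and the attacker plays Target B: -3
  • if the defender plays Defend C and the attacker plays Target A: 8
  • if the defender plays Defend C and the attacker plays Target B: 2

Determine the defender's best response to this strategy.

Defend A

E[Defend A] = 0.1·(14) + 0.8·(12) + 0.1·(12) = 12.2
E[Defend B] = 0.1·(-8) + 0.8·(-3) + 0.1·(-3) = -3.5
E[Defend C] = 0.1·(8) + 0.8·(2) + 0.1·(2) = 2.6
Best response: Defend A (12.2 is the largest).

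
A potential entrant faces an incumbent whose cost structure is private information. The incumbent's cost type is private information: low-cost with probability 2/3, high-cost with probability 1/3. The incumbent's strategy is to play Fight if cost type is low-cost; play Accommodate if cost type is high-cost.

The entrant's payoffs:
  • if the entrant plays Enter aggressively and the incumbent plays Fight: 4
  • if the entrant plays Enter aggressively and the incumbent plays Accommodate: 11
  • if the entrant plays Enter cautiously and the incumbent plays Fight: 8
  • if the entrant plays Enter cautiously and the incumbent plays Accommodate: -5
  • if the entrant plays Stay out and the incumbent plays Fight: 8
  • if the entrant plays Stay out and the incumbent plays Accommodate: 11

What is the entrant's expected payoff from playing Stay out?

E[Stay out] = 2/3·8 + 1/3·11 = 16/3 + 11/3 = 9

9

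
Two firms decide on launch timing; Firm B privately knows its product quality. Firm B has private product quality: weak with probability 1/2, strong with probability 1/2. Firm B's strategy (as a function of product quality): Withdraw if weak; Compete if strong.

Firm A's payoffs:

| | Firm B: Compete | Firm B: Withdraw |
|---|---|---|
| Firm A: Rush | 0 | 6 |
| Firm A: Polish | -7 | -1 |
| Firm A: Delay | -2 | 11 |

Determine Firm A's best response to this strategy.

E[Rush] = 1/2·(6) + 1/2·(0) = 3
E[Polish] = 1/2·(-1) + 1/2·(-7) = -4
E[Delay] = 1/2·(11) + 1/2·(-2) = 9/2
Best response: Delay (9/2 is the largest).

Delay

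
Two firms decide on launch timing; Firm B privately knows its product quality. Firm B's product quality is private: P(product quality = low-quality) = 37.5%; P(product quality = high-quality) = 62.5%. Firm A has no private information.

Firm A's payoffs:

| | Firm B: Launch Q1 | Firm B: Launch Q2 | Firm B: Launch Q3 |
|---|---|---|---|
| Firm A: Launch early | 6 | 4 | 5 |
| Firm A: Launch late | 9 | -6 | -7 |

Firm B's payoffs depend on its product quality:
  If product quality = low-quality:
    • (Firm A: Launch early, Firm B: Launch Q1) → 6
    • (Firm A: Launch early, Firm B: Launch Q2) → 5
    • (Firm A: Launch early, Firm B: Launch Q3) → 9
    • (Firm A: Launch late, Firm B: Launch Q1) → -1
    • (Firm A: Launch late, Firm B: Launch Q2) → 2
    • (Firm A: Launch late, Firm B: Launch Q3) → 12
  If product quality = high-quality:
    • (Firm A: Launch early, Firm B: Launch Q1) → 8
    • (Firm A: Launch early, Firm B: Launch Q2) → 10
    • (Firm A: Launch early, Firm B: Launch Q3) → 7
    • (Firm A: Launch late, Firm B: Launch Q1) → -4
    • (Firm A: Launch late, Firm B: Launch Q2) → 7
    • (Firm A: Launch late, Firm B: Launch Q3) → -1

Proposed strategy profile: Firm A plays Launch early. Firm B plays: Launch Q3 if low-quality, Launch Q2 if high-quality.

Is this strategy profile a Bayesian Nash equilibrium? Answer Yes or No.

Yes

Firm A plays Launch early: E[Launch early] = 0.375·(5) + 0.625·(4) = 4.375; E[Launch late] = -6.375. Best-responding. ✓
Firm B (product quality low-quality), facing Launch early: Launch Q1 gives 6, Launch Q2 gives 5, Launch Q3 gives 9. Proposed Launch Q3 is best. ✓
Firm B (product quality high-quality), facing Launch early: Launch Q1 gives 8, Launch Q2 gives 10, Launch Q3 gives 7. Proposed Launch Q2 is best. ✓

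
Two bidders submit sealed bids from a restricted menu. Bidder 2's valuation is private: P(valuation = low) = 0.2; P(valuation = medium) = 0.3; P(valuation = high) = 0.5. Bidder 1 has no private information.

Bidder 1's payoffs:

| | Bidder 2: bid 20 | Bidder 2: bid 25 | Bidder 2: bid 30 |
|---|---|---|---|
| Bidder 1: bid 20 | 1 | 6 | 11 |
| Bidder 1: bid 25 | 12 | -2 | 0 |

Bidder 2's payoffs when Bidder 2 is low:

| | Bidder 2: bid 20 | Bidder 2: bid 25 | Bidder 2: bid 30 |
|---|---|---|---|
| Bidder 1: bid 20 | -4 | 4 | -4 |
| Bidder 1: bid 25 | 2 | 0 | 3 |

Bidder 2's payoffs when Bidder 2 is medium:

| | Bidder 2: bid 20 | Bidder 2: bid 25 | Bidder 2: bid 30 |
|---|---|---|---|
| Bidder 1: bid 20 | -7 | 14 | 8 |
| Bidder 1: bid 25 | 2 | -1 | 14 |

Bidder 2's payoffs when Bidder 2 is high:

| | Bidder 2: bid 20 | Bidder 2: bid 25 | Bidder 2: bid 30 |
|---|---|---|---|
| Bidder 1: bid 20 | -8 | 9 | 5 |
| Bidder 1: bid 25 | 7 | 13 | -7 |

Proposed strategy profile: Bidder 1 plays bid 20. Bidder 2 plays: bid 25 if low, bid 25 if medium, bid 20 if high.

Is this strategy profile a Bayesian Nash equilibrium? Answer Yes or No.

No

A profile is a BNE iff every type of every player is best-responding given beliefs about the other side.
Bidder 1 plays bid 20: E[bid 20] = 0.2·(6) + 0.3·(6) + 0.5·(1) = 3.5; E[bid 25] = 5. Not best-responding. ✗
Bidder 2 (valuation low), facing bid 20: bid 20 gives -4, bid 25 gives 4, bid 30 gives -4. Proposed bid 25 is best. ✓
Bidder 2 (valuation medium), facing bid 20: bid 20 gives -7, bid 25 gives 14, bid 30 gives 8. Proposed bid 25 is best. ✓
Bidder 2 (valuation high), facing bid 20: bid 20 gives -8, bid 25 gives 9, bid 30 gives 5. Proposed bid 20 is not best — profitable deviation exists. ✗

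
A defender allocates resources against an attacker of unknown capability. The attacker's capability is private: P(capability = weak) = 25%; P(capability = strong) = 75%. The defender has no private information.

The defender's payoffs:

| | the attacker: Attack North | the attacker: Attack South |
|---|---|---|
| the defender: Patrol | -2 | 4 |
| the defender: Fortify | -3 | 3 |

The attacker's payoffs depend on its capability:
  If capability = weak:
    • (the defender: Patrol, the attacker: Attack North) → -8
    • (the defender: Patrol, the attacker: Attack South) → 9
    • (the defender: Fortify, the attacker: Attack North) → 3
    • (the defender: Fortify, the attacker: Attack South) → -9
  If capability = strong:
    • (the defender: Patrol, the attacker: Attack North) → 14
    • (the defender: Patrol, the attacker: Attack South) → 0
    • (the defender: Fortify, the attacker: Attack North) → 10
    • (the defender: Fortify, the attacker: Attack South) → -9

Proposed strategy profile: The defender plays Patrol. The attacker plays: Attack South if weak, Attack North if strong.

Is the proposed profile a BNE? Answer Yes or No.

Yes

A profile is a BNE iff every type of every player is best-responding given beliefs about the other side.
The defender plays Patrol: E[Patrol] = 0.25·(4) + 0.75·(-2) = -0.5; E[Fortify] = -1.5. Best-responding. ✓
The attacker (capability weak), facing Patrol: Attack North gives -8, Attack South gives 9. Proposed Attack South is best. ✓
The attacker (capability strong), facing Patrol: Attack North gives 14, Attack South gives 0. Proposed Attack North is best. ✓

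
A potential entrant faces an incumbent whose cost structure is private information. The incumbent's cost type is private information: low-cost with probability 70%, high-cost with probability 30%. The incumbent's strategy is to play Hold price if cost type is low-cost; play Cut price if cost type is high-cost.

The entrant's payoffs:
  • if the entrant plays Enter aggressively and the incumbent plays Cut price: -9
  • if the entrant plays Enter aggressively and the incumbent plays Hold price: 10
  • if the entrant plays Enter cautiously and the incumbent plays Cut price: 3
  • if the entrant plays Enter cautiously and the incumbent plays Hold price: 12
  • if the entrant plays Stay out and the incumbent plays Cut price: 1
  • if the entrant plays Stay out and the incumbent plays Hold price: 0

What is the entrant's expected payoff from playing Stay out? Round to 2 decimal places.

E[Stay out] = 0.7·0 + 0.3·1 = 0 + 0.3 = 0.3

0.30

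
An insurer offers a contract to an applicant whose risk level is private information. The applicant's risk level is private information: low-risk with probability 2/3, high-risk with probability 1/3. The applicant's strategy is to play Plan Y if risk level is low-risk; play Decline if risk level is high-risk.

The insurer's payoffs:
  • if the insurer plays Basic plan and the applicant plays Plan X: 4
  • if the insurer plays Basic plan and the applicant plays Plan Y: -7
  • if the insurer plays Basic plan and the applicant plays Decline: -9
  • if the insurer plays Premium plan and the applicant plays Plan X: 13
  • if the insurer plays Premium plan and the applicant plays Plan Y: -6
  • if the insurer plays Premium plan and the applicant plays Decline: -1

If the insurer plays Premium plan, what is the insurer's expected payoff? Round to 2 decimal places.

-4.33

Take the expectation over the applicant's risk level, weighting each type's action by its prior probability.
E[Premium plan] = 2/3·(-6) + 1/3·(-1) = (-4) + (-1/3) = -13/3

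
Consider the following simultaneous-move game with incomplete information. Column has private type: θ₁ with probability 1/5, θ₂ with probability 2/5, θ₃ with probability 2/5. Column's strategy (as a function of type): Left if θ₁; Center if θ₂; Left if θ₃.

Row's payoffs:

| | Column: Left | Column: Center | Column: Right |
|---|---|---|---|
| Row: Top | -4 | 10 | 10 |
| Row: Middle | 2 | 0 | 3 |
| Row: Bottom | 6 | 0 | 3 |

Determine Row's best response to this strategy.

Bottom

E[Top] = 1/5·(-4) + 2/5·(10) + 2/5·(-4) = 8/5
E[Middle] = 1/5·(2) + 2/5·(0) + 2/5·(2) = 6/5
E[Bottom] = 1/5·(6) + 2/5·(0) + 2/5·(6) = 18/5
Best response: Bottom (18/5 is the largest).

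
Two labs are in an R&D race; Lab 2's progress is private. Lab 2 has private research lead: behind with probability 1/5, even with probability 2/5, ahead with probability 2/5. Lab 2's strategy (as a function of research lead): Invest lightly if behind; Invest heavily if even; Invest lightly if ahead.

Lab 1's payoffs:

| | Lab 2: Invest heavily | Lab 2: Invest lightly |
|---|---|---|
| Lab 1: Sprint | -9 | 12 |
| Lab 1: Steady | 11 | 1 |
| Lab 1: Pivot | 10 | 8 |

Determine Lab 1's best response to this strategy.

E[Sprint] = 1/5·(12) + 2/5·(-9) + 2/5·(12) = 18/5
E[Steady] = 1/5·(1) + 2/5·(11) + 2/5·(1) = 5
E[Pivot] = 1/5·(8) + 2/5·(10) + 2/5·(8) = 44/5
Best response: Pivot (44/5 is the largest).

Pivot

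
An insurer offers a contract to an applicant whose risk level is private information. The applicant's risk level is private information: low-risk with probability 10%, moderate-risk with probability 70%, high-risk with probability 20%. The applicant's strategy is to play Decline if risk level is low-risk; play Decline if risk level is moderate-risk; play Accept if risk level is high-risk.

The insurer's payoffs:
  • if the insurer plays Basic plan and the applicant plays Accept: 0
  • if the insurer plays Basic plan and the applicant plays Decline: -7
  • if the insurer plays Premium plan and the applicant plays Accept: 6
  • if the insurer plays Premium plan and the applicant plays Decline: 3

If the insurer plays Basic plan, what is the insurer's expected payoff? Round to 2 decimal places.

E[Basic plan] = 0.1·(-7) + 0.7·(-7) + 0.2·0 = (-0.7) + (-4.9) + 0 = -5.6

-5.60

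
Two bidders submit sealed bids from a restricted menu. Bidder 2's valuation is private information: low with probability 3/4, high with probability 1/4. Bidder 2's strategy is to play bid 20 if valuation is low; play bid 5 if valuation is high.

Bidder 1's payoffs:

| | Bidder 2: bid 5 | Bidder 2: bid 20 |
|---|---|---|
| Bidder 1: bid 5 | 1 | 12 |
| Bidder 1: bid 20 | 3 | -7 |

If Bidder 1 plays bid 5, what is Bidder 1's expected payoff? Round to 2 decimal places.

9.25

E[bid 5] = 3/4·12 + 1/4·1 = 9 + 1/4 = 37/4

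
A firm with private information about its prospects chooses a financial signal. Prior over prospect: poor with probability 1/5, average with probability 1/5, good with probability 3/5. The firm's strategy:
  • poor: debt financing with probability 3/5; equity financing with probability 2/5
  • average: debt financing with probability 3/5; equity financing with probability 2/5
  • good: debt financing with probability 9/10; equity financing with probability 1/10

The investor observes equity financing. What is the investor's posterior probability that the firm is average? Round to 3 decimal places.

0.364

P(equity financing) = (1/5)·(2/5) + (1/5)·(2/5) + (3/5)·(1/10) = 11/50
P(average | equity financing) = ((1/5)·(2/5)) / (11/50) = (2/25) / (11/50) = 4/11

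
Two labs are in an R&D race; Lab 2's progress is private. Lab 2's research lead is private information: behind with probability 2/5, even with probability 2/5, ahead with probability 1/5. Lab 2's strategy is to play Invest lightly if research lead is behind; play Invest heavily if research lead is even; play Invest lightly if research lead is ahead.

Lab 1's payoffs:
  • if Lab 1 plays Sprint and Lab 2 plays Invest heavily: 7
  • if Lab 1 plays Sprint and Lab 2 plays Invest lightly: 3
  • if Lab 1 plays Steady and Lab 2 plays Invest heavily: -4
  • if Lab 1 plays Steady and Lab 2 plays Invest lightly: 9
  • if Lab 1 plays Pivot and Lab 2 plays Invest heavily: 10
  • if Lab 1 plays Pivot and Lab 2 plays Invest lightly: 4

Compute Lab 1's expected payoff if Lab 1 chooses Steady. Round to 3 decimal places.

E[Steady] = 2/5·9 + 2/5·(-4) + 1/5·9 = 18/5 + (-8/5) + 9/5 = 19/5

3.800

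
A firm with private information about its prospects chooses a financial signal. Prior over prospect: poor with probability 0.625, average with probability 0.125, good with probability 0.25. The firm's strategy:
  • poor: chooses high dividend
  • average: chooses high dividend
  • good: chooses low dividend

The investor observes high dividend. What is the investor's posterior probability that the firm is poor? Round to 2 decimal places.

P(high dividend) = 0.625·1 + 0.125·1 + 0.25·0 = 0.75
P(poor | high dividend) = (0.625·1) / 0.75 = 0.625 / 0.75 = 0.833333

0.83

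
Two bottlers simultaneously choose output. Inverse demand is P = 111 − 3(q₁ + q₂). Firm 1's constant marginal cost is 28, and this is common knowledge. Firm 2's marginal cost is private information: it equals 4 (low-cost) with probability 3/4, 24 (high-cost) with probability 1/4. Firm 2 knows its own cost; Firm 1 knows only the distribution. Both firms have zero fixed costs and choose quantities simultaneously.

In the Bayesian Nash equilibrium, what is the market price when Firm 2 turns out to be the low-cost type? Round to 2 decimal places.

Each type of Firm 2 best-responds to q₁; Firm 1 best-responds to the expected q₂ over Firm 2's types.
Firm 2 with cost c maximizes (111 − 3(q₁+q₂) − c)·q₂, giving q₂(c) = (111 − c − 3q₁)/6.
E[c₂] = 3/4·4 + 1/4·24 = 9
Firm 1's FOC against E[q₂] yields q₁ = (111 − 2·28 + E[c₂])/9 = (111 − 56 + 9)/9 = 7.11111.
q₂(low-cost) = 14.2778, so P = 111 − 3·(7.11111 + 14.2778) = 46.8333.

46.83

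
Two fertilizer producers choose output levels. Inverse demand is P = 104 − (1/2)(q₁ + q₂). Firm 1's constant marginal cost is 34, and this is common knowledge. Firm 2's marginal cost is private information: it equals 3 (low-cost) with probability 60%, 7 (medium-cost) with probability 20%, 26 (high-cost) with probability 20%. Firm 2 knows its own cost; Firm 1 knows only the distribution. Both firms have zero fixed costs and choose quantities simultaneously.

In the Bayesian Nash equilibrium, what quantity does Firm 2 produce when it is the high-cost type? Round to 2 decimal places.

63.20

Firm 2 with cost c maximizes (104 − (1/2)(q₁+q₂) − c)·q₂, giving q₂(c) = (104 − c − (1/2)q₁).
E[c₂] = 0.6·3 + 0.2·7 + 0.2·26 = 8.4
Firm 1's FOC against E[q₂] yields q₁ = (104 − 2·34 + E[c₂])/(3/2) = (104 − 68 + 8.4)/(3/2) = 29.6.
q₂(high-cost) = (104 − 26 − (1/2)·29.6) = 63.2.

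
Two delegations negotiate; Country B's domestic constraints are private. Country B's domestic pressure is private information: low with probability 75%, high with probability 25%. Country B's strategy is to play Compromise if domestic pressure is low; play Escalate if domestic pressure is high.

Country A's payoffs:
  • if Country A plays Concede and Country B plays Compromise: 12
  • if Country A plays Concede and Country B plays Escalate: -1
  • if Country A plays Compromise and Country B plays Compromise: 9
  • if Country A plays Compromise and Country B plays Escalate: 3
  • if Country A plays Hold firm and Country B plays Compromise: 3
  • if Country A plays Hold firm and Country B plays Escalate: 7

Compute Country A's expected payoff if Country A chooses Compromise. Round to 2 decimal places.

E[Compromise] = 0.75·9 + 0.25·3 = 6.75 + 0.75 = 7.5

7.50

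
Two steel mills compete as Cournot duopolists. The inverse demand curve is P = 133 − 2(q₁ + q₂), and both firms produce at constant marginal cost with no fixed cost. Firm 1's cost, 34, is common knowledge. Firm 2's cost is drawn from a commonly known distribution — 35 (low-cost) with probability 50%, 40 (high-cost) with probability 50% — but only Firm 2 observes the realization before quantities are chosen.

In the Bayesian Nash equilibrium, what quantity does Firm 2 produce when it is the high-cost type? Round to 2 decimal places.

Firm 2 with cost c maximizes (133 − 2(q₁+q₂) − c)·q₂, giving q₂(c) = (133 − c − 2q₁)/4.
E[c₂] = 0.5·35 + 0.5·40 = 37.5
Firm 1's FOC against E[q₂] yields q₁ = (133 − 2·34 + E[c₂])/6 = (133 − 68 + 37.5)/6 = 17.0833.
q₂(high-cost) = (133 − 40 − 2·17.0833)/4 = 14.7083.

14.71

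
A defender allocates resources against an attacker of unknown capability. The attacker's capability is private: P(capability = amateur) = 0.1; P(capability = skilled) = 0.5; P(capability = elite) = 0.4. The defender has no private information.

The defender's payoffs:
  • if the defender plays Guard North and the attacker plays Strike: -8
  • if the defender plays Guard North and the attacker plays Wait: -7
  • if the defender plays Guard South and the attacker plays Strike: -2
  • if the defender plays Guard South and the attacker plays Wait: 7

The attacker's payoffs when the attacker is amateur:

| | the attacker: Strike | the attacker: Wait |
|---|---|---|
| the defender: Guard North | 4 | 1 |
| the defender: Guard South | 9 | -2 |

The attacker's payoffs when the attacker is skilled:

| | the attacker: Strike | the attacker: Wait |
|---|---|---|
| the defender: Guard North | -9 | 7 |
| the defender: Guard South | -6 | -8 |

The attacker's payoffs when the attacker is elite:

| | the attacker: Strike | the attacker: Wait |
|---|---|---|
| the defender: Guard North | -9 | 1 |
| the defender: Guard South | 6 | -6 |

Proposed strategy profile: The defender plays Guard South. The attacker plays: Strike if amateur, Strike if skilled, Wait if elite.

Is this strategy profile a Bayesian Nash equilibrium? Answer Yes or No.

No

The defender plays Guard South: E[Guard South] = 0.1·(-2) + 0.5·(-2) + 0.4·(7) = 1.6; E[Guard North] = -7.6. Best-responding. ✓
The attacker (capability amateur), facing Guard South: Strike gives 9, Wait gives -2. Proposed Strike is best. ✓
The attacker (capability skilled), facing Guard South: Strike gives -6, Wait gives -8. Proposed Strike is best. ✓
The attacker (capability elite), facing Guard South: Strike gives 6, Wait gives -6. Proposed Wait is not best — profitable deviation exists. ✗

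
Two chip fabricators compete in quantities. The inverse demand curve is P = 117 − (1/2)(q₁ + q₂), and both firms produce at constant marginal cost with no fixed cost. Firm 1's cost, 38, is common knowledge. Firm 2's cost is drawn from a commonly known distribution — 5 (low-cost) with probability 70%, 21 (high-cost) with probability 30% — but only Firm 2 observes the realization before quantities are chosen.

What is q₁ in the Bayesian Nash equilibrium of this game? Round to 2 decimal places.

Each type of Firm 2 best-responds to q₁; Firm 1 best-responds to the expected q₂ over Firm 2's types.
Firm 2 with cost c maximizes (117 − (1/2)(q₁+q₂) − c)·q₂, giving q₂(c) = (117 − c − (1/2)q₁).
E[c₂] = 0.7·5 + 0.3·21 = 9.8
Firm 1's FOC against E[q₂] yields q₁ = (117 − 2·38 + E[c₂])/(3/2) = (117 − 76 + 9.8)/(3/2) = 33.8667.

33.87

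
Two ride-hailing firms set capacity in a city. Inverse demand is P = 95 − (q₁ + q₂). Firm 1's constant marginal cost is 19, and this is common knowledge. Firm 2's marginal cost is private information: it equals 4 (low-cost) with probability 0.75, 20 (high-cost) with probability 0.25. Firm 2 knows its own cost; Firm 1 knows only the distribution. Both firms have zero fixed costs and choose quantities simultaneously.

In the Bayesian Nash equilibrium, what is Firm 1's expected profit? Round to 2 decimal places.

469.44

Firm 2 with cost c maximizes (95 − (q₁+q₂) − c)·q₂, giving q₂(c) = (95 − c − q₁)/2.
E[c₂] = 0.75·4 + 0.25·20 = 8
Firm 1's FOC against E[q₂] yields q₁ = (95 − 2·19 + E[c₂])/3 = (95 − 38 + 8)/3 = 21.6667.
E[P] = 95 − (q₁ + E[q₂]) = 40.6667; Firm 1's expected profit = (E[P] − 19)·q₁ = (40.6667 − 19)·21.6667 = 469.444.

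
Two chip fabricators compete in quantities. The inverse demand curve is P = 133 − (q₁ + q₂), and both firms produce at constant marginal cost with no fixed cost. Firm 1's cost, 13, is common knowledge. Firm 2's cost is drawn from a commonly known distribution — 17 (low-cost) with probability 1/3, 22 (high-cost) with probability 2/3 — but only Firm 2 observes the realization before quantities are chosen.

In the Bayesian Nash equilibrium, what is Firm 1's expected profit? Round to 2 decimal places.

Type-c best response for Firm 2: q₂(c) = (133 − c)/2 − q₁/2.
Firm 1 maximizes expected profit; its first-order condition is 133 − 2q₁ − E[q₂] − 13 = 0.
Substituting E[q₂] and solving: E[c₂] = 20.3333, so q₁ = (133 − 2·13 + 20.3333)/3 = 42.4444.
E[P] = 133 − (q₁ + E[q₂]) = 55.4444; Firm 1's expected profit = (E[P] − 13)·q₁ = (55.4444 − 13)·42.4444 = 1801.53.

1801.53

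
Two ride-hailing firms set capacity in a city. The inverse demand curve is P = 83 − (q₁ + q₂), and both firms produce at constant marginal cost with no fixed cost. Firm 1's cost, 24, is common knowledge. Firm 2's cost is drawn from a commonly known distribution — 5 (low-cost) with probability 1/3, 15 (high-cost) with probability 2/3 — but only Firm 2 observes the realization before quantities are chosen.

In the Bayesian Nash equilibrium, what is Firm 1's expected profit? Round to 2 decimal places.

241.98

Type-c best response for Firm 2: q₂(c) = (83 − c)/2 − q₁/2.
Firm 1 maximizes expected profit; its first-order condition is 83 − 2q₁ − E[q₂] − 24 = 0.
Substituting E[q₂] and solving: E[c₂] = 11.6667, so q₁ = (83 − 2·24 + 11.6667)/3 = 15.5556.
E[P] = 83 − (q₁ + E[q₂]) = 39.5556; Firm 1's expected profit = (E[P] − 24)·q₁ = (39.5556 − 24)·15.5556 = 241.975.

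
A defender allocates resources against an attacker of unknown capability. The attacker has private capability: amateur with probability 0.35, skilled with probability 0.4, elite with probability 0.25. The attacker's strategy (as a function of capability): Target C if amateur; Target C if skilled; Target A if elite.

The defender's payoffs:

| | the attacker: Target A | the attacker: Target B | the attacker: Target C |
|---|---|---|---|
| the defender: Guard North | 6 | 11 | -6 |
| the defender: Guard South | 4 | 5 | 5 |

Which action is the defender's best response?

Compute the defender's expected payoff for each action, taking the expectation over the attacker's type.
E[Guard North] = 0.35·(-6) + 0.4·(-6) + 0.25·(6) = -3
E[Guard South] = 0.35·(5) + 0.4·(5) + 0.25·(4) = 4.75
Best response: Guard South (4.75 is the largest).

Guard South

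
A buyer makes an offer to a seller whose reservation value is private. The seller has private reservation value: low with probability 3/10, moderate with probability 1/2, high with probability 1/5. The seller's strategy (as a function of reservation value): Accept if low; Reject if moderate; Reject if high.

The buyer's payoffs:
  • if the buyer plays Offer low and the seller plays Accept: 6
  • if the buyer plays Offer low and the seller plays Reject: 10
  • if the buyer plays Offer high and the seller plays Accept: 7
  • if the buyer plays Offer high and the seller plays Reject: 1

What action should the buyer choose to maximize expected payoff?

E[Offer low] = 3/10·(6) + 1/2·(10) + 1/5·(10) = 44/5
E[Offer high] = 3/10·(7) + 1/2·(1) + 1/5·(1) = 14/5
Best response: Offer low (44/5 is the largest).

Offer low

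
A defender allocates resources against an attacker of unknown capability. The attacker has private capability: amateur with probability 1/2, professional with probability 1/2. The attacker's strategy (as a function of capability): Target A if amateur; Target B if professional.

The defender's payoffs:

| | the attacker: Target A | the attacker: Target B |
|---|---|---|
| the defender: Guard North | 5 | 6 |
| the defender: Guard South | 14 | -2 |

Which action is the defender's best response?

Guard South

Compute the defender's expected payoff for each action, taking the expectation over the attacker's type.
E[Guard North] = 1/2·(5) + 1/2·(6) = 11/2
E[Guard South] = 1/2·(14) + 1/2·(-2) = 6
Best response: Guard South (6 is the largest).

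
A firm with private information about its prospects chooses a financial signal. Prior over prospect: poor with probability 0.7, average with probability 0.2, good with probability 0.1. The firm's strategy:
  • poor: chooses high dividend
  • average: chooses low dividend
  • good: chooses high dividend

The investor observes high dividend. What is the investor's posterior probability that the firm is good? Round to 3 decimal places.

P(high dividend) = 0.7·1 + 0.2·0 + 0.1·1 = 0.8
P(good | high dividend) = (0.1·1) / 0.8 = 0.1 / 0.8 = 0.125

0.125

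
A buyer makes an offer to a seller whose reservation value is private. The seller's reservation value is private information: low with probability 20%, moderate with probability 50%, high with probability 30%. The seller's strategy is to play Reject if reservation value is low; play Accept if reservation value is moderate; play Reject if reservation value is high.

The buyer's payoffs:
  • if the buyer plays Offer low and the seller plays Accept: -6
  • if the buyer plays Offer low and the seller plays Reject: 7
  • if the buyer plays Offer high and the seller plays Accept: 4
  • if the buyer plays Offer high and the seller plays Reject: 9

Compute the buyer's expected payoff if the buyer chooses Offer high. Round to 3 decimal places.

6.500

E[Offer high] = 0.2·9 + 0.5·4 + 0.3·9 = 1.8 + 2 + 2.7 = 6.5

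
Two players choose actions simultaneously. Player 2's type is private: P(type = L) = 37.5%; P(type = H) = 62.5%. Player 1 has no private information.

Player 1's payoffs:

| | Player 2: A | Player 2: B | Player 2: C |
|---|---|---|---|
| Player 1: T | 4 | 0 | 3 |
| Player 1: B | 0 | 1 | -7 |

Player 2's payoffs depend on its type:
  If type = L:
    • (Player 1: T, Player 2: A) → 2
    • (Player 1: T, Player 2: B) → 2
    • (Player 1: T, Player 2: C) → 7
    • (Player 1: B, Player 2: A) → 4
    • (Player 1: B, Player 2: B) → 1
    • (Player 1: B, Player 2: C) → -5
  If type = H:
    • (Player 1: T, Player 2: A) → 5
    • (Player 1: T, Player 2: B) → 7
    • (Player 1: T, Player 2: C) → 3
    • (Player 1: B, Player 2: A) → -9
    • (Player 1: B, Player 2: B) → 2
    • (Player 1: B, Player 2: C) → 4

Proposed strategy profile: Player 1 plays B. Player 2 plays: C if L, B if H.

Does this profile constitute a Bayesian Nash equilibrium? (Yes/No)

Player 1 plays B: E[B] = 0.375·(-7) + 0.625·(1) = -2; E[T] = 1.125. Not best-responding. ✗
Player 2 (type L), facing B: A gives 4, B gives 1, C gives -5. Proposed C is not best — profitable deviation exists. ✗
Player 2 (type H), facing B: A gives -9, B gives 2, C gives 4. Proposed B is not best — profitable deviation exists. ✗

No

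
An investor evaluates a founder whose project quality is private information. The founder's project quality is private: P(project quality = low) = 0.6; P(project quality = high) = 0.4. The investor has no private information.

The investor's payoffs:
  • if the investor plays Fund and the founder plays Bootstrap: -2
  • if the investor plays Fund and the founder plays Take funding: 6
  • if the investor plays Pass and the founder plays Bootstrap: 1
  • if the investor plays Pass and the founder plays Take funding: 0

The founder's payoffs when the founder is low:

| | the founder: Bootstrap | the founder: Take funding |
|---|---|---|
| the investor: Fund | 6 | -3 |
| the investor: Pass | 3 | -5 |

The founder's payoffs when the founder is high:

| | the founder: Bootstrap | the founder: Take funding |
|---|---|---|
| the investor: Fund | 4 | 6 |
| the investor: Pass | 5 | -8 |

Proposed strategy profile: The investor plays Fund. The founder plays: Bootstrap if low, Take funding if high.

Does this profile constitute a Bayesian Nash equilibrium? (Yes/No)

The investor plays Fund: E[Fund] = 0.6·(-2) + 0.4·(6) = 1.2; E[Pass] = 0.6. Best-responding. ✓
The founder (project quality low), facing Fund: Bootstrap gives 6, Take funding gives -3. Proposed Bootstrap is best. ✓
The founder (project quality high), facing Fund: Bootstrap gives 4, Take funding gives 6. Proposed Take funding is best. ✓

Yes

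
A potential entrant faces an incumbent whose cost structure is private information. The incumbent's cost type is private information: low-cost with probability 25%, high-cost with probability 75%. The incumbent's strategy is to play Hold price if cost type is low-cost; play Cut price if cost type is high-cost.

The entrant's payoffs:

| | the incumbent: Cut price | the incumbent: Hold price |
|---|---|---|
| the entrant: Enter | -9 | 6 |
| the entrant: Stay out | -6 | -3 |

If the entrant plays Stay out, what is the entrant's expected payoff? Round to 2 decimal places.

-5.25

E[Stay out] = 0.25·(-3) + 0.75·(-6) = (-0.75) + (-4.5) = -5.25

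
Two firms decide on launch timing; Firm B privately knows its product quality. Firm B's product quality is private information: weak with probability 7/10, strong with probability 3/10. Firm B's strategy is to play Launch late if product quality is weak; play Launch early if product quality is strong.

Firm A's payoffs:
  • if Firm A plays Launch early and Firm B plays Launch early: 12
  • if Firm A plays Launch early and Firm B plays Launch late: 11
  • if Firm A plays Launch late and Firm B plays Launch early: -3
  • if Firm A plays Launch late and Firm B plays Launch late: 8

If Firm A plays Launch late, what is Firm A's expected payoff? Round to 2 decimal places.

Take the expectation over Firm B's product quality, weighting each type's action by its prior probability.
E[Launch late] = 7/10·8 + 3/10·(-3) = 28/5 + (-9/10) = 47/10

4.70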